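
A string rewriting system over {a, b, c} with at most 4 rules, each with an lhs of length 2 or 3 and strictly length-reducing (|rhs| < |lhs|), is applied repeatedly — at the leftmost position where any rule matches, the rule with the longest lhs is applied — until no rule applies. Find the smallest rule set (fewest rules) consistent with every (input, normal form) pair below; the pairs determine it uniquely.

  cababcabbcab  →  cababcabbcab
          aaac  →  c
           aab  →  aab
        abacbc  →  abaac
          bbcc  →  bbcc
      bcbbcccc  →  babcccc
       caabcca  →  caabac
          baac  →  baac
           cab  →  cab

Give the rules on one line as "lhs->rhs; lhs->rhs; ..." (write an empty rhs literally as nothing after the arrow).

  | cababcabbcab
  | aaac => c
  | aab
  | abacbc => abaac

aaa->; cb->a; cca->ac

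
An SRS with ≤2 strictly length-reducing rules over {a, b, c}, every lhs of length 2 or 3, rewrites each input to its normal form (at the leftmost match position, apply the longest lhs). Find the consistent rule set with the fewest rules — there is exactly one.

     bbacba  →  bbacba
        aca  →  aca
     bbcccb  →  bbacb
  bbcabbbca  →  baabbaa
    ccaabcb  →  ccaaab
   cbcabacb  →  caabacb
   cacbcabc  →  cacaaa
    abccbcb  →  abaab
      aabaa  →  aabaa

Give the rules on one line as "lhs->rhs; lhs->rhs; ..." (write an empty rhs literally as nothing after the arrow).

bc->a; bcc->ba

  | bbacba
  | aca
  | bbcccb => bbacb
  | bbcabbbca => baabbbca => baabbaa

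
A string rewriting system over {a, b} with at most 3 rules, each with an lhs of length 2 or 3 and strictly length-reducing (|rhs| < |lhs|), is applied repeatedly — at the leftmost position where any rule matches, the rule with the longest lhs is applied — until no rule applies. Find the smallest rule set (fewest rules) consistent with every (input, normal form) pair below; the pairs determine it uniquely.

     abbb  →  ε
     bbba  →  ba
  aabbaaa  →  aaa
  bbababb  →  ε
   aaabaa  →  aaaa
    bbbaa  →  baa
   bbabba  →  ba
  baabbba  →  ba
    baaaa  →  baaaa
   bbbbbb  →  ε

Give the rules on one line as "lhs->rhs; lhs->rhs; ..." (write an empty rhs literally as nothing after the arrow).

ab->; bb->; bba->ba

  | abbb => bb => ε
  | bbba => ba
  | aabbaaa => abaaa => aaa
  | bbababb => bababb => babb => bb => ε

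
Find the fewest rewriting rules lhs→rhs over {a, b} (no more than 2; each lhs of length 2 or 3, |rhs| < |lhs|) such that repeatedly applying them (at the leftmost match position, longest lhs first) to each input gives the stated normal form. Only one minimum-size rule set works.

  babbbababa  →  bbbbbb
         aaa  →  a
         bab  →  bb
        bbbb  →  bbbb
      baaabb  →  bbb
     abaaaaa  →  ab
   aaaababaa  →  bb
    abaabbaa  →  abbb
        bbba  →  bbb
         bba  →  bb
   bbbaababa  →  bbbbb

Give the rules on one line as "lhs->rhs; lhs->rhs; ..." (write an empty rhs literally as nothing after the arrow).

aa->; ba->b

  | babbbababa => bbbbababa => bbbbbaba => bbbbbba => bbbbbb
  | aaa => a
  | bab => bb
  | bbbb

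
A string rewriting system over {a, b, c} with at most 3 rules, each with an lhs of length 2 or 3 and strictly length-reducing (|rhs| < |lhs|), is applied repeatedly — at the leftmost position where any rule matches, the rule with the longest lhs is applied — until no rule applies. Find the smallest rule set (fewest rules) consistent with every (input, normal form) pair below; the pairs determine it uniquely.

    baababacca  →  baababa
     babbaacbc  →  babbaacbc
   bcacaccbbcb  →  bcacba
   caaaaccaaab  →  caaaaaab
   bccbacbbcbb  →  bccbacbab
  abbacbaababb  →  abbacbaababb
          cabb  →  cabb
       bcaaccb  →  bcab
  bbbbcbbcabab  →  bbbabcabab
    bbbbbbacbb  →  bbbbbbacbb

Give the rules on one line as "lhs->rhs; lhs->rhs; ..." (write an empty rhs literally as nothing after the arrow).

acc->; bcb->a

  | baababacca => baababa
  | babbaacbc
  | bcacaccbbcb => bcacbbcb => bcacba
  | caaaaccaaab => caaaaaab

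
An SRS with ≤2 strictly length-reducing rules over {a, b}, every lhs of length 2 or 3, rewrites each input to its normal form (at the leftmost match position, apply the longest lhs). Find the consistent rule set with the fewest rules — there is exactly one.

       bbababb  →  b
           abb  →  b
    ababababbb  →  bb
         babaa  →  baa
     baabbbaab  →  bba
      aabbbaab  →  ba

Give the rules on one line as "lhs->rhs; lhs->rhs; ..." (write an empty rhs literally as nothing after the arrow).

ab->; bbb->b

  | bbababb => bbabb => bbb => b
  | abb => b
  | ababababbb => abababbb => ababbb => abbb => bb
  | babaa => baa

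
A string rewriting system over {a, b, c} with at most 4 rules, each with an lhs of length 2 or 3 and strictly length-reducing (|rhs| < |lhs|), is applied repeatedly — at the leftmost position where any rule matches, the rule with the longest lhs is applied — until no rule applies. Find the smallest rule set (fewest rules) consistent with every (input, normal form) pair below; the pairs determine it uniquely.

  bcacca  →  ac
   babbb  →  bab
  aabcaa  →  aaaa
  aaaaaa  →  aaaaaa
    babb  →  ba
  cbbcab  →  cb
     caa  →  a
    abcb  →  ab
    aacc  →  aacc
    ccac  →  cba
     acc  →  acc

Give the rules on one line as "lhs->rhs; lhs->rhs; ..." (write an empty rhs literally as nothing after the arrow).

  | bcacca => acca => ac
  | babbb => bab
  | aabcaa => aaaa
  | aaaaaa

bb->; bc->; ca->; cac->ba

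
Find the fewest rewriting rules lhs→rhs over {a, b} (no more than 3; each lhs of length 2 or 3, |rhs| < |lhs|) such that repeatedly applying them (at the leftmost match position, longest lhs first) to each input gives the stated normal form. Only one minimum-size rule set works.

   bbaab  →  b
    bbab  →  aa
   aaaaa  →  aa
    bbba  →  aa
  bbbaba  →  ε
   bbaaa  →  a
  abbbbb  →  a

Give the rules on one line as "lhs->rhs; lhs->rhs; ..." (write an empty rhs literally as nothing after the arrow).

  | bbaab => aaab => b
  | bbab => aab => aa
  | aaaaa => aa
  | bbba => aba => aa

aaa->; ab->a; bb->a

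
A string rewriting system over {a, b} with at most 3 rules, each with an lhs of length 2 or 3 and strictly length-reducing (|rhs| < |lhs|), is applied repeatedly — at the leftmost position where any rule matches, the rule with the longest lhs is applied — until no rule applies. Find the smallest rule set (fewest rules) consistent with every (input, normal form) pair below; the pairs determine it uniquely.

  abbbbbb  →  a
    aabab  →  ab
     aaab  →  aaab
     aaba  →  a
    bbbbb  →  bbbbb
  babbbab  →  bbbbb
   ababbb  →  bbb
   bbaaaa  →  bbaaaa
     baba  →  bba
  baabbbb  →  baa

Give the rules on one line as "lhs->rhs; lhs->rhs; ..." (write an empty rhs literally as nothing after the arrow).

aba->; abb->a; bab->bb

  | abbbbbb => abbbb => abb => a
  | aabab => ab
  | aaab
  | aaba => a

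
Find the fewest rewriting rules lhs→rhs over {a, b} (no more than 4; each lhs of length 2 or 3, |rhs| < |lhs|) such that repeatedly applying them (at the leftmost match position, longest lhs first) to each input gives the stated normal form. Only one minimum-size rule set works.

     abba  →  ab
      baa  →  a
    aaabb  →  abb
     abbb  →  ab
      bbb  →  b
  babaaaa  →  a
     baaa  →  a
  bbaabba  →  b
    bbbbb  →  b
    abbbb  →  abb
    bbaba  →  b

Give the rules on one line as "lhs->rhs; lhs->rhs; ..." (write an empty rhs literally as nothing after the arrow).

  | abba => ab
  | baa => a
  | aaabb => aabb => abb
  | abbb => ab

aa->a; ba->; bbb->b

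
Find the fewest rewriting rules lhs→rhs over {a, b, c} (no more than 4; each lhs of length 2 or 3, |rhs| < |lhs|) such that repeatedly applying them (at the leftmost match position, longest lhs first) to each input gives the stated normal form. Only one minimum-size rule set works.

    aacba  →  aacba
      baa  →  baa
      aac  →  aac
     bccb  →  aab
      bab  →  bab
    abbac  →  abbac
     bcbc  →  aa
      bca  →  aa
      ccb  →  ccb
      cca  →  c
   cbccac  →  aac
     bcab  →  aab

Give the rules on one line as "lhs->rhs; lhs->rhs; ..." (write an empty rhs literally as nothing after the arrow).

bc->a; bcc->aa; ca->

  | aacba
  | baa
  | aac
  | bccb => aab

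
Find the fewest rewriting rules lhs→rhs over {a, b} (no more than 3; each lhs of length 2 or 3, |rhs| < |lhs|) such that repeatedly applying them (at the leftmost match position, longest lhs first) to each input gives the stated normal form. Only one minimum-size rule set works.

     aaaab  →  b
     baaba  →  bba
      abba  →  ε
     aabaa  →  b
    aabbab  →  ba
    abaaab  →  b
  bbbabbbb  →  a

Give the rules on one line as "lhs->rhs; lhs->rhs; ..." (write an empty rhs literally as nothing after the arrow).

aa->; ab->a; bab->a

  | aaaab => aab => b
  | baaba => bba
  | abba => aba => aa => ε
  | aabaa => baa => b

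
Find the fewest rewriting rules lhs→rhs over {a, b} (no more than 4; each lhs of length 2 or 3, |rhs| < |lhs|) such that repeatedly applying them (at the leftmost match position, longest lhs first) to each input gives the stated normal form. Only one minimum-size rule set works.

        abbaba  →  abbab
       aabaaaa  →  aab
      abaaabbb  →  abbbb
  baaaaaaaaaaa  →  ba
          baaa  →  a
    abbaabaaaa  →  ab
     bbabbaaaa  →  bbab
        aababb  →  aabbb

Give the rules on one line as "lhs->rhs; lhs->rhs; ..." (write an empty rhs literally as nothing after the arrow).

aaa->b; aba->ab; baa->

  | abbaba => abbab
  | aabaaaa => aabaaa => aabaa => aaba => aab
  | abaaabbb => abaabbb => ababbb => abbbb
  | baaaaaaaaaaa => aaaaaaaaa => baaaaaa => aaaa => ba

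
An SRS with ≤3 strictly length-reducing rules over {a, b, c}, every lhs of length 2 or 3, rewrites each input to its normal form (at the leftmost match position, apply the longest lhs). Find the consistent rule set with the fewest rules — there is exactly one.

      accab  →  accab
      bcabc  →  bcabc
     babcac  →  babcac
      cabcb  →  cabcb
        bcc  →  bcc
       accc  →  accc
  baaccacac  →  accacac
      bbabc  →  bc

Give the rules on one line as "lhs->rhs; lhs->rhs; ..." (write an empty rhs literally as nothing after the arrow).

  | accab
  | bcabc
  | babcac
  | cabcb

baa->a; bba->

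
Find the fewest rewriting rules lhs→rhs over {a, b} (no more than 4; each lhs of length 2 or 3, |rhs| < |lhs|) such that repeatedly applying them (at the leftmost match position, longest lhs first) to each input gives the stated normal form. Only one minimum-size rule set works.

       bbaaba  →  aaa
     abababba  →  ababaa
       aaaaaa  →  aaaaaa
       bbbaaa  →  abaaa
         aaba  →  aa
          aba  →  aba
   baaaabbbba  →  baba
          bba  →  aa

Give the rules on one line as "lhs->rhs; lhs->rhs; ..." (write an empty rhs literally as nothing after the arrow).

  | bbaaba => aaaba => aaa
  | abababba => ababaa
  | aaaaaa
  | bbbaaa => abaaa

aab->a; abb->a; bb->a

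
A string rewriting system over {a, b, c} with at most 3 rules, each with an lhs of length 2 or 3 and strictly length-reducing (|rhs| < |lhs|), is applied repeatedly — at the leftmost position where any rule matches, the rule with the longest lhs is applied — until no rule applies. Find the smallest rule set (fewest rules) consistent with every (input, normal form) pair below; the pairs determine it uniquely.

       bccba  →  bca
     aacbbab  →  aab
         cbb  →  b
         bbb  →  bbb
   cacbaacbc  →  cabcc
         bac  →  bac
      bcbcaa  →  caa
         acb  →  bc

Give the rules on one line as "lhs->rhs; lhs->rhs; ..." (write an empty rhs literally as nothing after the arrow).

acb->bc; bcb->; cb->

  | bccba => bca
  | aacbbab => abcbab => aab
  | cbb => b
  | bbb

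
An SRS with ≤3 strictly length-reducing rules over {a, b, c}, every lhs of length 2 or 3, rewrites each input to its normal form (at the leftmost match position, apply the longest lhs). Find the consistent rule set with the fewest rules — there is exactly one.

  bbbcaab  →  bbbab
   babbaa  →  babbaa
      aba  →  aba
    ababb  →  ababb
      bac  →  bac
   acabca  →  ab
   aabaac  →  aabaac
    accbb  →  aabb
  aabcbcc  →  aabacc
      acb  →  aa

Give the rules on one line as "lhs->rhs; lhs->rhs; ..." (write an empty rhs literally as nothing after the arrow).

  | bbbcaab => bbbab
  | babbaa
  | aba
  | ababb

ca->; cb->a; ccb->ab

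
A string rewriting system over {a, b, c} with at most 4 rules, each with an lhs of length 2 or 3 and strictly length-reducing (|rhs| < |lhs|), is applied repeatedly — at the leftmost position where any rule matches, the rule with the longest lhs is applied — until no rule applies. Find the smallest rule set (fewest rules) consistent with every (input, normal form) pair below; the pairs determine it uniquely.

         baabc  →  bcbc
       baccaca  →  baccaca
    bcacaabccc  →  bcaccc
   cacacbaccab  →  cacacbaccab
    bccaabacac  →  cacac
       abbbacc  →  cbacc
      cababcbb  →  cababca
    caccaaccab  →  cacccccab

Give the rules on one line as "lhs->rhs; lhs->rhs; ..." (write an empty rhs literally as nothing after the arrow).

aa->c; bb->a; bcc->cc; ccb->

  | baabc => bcbc
  | baccaca
  | bcacaabccc => bcaccbccc => bcaccc
  | cacacbaccab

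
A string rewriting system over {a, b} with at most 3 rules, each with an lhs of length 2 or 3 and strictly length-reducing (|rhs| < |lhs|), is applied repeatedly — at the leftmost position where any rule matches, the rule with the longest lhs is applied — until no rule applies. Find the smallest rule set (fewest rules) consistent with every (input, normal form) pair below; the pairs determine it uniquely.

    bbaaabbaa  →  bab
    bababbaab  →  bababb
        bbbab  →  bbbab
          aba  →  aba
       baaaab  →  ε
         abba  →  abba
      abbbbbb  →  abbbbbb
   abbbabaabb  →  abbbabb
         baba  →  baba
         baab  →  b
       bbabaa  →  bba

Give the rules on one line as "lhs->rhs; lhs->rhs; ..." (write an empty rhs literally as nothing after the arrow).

aab->; baa->

  | bbaaabbaa => babbaa => bab
  | bababbaab => bababb
  | bbbab
  | aba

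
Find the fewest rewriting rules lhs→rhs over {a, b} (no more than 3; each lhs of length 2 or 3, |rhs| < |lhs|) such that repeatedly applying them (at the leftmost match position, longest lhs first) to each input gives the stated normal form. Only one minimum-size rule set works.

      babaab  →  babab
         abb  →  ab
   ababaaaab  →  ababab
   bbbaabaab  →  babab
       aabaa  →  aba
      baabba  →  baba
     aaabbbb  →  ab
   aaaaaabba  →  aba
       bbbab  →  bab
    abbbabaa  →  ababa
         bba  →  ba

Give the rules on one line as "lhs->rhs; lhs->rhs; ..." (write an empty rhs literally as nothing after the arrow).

  | babaab => babab
  | abb => ab
  | ababaaaab => ababaaab => ababaab => ababab
  | bbbaabaab => bbaabaab => baabaab => babaab => babab

aa->a; bb->b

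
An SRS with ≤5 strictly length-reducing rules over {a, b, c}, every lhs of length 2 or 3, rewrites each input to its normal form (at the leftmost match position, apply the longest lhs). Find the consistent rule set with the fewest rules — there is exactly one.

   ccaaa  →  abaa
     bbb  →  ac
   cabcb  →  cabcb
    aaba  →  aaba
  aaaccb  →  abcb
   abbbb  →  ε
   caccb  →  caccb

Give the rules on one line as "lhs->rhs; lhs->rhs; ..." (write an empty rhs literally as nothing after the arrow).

  | ccaaa => abaa
  | bbb => ac
  | cabcb
  | aaba

aac->b; bb->; bbb->ac; cca->ab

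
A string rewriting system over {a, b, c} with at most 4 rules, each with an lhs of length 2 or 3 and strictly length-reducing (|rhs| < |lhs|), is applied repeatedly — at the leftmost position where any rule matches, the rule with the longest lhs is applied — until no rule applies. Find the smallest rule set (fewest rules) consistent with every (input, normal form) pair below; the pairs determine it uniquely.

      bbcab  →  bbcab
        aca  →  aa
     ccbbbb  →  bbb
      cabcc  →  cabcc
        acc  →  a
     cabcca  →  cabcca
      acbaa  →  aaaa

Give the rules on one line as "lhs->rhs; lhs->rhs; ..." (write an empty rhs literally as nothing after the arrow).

ac->a; acb->aa; ccb->

  | bbcab
  | aca => aa
  | ccbbbb => bbb
  | cabcc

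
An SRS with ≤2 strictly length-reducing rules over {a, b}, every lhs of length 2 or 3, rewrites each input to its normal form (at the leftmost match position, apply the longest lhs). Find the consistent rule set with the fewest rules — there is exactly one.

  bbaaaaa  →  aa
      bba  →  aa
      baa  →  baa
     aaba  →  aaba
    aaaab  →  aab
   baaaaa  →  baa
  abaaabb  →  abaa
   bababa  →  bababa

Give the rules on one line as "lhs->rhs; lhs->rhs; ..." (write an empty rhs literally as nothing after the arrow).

aaa->aa; bb->a

  | bbaaaaa => aaaaaa => aaaaa => aaaa => aaa => aa
  | bba => aa
  | baa
  | aaba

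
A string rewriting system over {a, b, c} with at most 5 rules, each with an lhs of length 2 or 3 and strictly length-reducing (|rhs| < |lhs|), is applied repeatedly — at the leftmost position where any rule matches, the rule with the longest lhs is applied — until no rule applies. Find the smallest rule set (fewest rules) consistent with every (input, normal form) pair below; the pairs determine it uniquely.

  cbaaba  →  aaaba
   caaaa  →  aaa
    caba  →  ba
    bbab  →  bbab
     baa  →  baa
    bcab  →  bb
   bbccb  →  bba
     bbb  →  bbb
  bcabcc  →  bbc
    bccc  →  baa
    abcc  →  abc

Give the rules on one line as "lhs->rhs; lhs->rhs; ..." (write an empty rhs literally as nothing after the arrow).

ca->; cb->a; cc->c; ccc->aa

  | cbaaba => aaaba
  | caaaa => aaa
  | caba => ba
  | bbab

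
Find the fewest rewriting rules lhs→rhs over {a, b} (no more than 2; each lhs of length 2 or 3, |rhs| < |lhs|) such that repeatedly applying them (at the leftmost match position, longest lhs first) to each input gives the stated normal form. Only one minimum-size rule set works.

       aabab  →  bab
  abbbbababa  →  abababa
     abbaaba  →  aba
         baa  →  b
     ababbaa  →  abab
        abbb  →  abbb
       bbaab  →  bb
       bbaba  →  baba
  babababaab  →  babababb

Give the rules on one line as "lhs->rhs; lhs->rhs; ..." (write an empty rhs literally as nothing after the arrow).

aa->; bba->ba

  | aabab => bab
  | abbbbababa => abbbababa => abbababa => abababa
  | abbaaba => abaaba => abba => aba
  | baa => b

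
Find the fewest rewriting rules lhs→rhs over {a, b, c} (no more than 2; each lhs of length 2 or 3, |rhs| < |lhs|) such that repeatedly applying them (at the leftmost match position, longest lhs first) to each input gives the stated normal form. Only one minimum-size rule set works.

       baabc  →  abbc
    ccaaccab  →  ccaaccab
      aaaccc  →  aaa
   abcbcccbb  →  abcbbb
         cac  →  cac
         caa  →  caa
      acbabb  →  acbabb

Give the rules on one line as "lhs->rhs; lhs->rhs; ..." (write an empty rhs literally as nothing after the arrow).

  | baabc => abbc
  | ccaaccab
  | aaaccc => aaa
  | abcbcccbb => abcbbb

baa->ab; ccc->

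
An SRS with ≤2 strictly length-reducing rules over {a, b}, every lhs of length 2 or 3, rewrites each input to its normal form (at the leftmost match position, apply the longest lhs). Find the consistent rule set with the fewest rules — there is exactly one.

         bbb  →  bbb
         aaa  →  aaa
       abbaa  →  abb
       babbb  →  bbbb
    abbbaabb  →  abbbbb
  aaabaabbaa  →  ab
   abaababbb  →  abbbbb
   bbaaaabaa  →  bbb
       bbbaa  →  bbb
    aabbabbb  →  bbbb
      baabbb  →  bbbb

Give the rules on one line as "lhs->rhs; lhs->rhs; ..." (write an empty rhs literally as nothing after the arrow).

  | bbb
  | aaa
  | abbaa => abba => abb
  | babbb => bbbb

aab->; ba->b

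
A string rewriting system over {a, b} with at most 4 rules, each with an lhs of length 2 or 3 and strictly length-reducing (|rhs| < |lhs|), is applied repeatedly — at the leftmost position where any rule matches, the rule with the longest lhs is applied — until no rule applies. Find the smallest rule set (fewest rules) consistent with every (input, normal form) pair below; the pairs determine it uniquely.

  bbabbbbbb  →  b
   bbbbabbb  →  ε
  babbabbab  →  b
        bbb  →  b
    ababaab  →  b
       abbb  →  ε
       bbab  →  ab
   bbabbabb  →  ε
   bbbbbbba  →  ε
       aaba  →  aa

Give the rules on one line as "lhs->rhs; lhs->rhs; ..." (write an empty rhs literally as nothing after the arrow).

abb->b; ba->; baa->b; bb->

  | bbabbbbbb => abbbbbb => bbbbb => bbb => b
  | bbbbabbb => bbabbb => abbb => bb => ε
  | babbabbab => bbabbab => abbab => bab => b
  | bbb => b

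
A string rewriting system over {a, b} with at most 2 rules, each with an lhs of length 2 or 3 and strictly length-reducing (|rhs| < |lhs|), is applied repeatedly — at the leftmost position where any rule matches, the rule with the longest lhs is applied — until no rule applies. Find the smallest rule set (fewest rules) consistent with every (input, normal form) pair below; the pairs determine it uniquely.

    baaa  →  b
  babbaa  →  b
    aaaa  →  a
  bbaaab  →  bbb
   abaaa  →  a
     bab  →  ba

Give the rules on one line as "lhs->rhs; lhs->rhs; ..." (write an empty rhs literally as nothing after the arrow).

  | baaa => b
  | babbaa => babaa => baaa => b
  | aaaa => a
  | bbaaab => bbb

aaa->; ab->a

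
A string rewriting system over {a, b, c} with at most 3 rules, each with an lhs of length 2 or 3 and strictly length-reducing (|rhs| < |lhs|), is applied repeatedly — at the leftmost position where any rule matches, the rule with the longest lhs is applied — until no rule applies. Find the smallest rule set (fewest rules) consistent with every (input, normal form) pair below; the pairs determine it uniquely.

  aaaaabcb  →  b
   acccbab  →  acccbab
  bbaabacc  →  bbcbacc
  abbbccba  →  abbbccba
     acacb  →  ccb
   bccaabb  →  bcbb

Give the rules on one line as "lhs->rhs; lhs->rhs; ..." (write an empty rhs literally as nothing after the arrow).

  | aaaaabcb => caaabcb => aaabcb => cabcb => abcb => b
  | acccbab
  | bbaabacc => bbcbacc
  | abbbccba

aa->c; abc->; ca->a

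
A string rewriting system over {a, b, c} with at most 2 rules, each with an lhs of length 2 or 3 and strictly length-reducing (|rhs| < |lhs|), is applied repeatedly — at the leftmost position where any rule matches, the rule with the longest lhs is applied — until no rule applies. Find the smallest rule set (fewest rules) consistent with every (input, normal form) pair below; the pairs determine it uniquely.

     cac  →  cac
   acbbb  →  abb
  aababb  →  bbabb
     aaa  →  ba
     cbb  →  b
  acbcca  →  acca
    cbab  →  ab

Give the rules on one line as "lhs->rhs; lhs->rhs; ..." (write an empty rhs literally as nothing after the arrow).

  | cac
  | acbbb => abb
  | aababb => bbabb
  | aaa => ba

aa->b; cb->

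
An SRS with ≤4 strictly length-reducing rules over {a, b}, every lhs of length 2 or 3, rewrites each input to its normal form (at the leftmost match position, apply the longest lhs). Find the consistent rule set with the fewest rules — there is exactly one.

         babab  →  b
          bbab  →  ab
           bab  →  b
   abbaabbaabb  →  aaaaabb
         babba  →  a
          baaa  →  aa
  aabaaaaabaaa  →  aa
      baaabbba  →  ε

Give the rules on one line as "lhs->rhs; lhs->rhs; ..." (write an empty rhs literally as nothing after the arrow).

aba->ba; ba->; bba->a

  | babab => bab => b
  | bbab => ab
  | bab => b
  | abbaabbaabb => aaabbaabb => aaaaabb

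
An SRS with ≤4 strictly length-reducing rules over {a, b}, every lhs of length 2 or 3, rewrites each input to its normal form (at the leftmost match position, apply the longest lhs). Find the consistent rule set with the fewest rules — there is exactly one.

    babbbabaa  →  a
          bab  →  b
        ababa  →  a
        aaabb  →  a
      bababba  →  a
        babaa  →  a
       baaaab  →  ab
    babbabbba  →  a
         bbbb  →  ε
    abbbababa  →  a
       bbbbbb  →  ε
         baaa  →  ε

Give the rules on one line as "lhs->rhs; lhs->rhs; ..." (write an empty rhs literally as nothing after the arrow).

aa->; ba->; bb->

  | babbbabaa => bbbabaa => babaa => baa => a
  | bab => b
  | ababa => aba => a
  | aaabb => abb => a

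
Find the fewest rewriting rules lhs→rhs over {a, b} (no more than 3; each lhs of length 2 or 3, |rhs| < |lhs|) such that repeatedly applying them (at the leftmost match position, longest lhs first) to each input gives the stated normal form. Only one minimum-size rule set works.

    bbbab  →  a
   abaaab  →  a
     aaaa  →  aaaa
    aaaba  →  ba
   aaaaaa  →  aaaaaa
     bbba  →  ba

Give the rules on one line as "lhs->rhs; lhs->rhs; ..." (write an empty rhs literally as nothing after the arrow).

ab->b; bb->a

  | bbbab => abab => bab => bb => a
  | abaaab => baaab => baab => bab => bb => a
  | aaaa
  | aaaba => aaba => aba => ba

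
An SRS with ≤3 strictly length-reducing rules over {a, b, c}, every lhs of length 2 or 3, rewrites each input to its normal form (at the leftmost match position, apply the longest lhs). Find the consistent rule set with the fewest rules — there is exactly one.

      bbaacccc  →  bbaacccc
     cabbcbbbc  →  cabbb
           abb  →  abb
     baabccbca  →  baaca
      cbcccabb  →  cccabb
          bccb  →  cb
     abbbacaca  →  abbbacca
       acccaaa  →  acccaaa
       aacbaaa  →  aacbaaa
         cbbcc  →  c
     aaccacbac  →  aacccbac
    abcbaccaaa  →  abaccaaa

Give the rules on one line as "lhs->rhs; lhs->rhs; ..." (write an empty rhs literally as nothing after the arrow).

bc->; cac->cc

  | bbaacccc
  | cabbcbbbc => cabbbbc => cabbb
  | abb
  | baabccbca => baacbca => baaca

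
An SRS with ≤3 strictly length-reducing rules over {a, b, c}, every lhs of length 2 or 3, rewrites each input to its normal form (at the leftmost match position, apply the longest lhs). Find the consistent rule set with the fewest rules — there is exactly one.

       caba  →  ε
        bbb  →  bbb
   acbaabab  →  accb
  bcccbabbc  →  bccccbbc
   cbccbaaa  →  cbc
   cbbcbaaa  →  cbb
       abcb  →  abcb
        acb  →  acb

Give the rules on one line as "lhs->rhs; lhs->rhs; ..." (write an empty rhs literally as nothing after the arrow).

ba->; ca->; cba->cc

  | caba => ba => ε
  | bbb
  | acbaabab => accabab => acbab => accb
  | bcccbabbc => bccccbbc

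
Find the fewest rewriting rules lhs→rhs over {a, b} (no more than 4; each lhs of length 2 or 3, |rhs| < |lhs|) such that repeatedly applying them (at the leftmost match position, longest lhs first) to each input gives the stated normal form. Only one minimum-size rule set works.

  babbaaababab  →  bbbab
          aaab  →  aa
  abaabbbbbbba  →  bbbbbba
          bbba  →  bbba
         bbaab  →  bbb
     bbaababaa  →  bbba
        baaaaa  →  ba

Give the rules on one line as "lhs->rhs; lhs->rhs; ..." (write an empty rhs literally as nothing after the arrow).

  | babbaaababab => bbaaababab => bbababab => bbbab
  | aaab => aa
  | abaabbbbbbba => abbbbbbba => bbbbbba
  | bbba

aab->a; aba->; abb->b; baa->b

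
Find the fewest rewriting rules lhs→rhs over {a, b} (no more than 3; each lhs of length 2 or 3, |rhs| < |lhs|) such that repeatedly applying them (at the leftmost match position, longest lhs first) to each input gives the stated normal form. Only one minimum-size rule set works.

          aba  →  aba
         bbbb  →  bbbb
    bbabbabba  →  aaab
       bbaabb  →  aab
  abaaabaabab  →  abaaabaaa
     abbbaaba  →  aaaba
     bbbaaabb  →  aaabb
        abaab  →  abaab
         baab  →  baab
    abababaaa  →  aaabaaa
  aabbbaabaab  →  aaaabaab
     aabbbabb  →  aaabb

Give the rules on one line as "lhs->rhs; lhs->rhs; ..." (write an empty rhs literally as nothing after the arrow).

bab->a; bba->ab

  | aba
  | bbbb
  | bbabbabba => abbbabba => ababbba => aabba => aaab
  | bbaabb => ababb => aab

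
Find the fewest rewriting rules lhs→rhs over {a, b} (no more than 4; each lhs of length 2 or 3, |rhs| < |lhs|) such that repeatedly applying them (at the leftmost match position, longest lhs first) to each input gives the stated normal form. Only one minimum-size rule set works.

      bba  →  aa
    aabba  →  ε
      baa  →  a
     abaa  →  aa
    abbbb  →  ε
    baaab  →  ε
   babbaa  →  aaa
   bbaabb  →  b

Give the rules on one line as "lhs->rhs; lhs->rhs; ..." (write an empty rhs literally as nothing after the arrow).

  | bba => aa
  | aabba => abba => ba => ε
  | baa => a
  | abaa => aa

aab->ab; ab->; ba->; bb->a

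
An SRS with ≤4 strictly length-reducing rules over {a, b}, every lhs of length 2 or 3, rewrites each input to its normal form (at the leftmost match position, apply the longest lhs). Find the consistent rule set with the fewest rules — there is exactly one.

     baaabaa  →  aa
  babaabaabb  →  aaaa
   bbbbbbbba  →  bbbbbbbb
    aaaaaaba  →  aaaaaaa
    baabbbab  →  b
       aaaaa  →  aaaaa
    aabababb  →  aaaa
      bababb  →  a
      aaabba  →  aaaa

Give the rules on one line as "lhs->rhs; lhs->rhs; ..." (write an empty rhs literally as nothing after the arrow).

ab->a; ba->b; bab->

  | baaabaa => baabaa => babaa => aa
  | babaabaabb => aabaabb => aaaabb => aaaab => aaaa
  | bbbbbbbba => bbbbbbbb
  | aaaaaaba => aaaaaaa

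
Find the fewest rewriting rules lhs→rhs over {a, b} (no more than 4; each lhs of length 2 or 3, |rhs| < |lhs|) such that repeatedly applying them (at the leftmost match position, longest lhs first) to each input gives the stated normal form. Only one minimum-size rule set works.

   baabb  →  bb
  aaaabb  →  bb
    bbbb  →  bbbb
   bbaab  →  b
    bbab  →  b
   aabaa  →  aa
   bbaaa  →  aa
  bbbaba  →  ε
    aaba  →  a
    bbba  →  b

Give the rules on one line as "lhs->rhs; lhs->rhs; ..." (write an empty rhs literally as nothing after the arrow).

  | baabb => aabb => abb => bb
  | aaaabb => aaabb => aabb => abb => bb
  | bbbb
  | bbaab => ab => b

ab->b; ba->a; bba->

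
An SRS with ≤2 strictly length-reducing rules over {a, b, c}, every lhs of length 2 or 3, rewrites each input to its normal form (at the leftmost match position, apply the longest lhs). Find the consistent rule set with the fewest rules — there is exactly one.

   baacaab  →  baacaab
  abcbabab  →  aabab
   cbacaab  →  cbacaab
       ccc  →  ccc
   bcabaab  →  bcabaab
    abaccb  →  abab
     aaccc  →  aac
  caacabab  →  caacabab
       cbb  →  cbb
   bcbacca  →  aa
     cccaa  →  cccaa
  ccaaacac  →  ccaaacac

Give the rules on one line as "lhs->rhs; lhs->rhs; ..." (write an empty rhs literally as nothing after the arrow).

  | baacaab
  | abcbabab => aabab
  | cbacaab
  | ccc

acc->a; bcb->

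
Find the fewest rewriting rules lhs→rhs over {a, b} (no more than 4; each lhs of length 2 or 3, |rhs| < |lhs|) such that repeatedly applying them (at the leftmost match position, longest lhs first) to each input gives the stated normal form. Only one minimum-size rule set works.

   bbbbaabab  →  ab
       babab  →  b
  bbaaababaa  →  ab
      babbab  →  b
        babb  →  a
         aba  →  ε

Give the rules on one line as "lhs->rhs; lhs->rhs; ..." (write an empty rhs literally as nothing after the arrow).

aa->; ba->a; baa->ab; bb->

  | bbbbaabab => bbaabab => aabab => bab => ab
  | babab => abab => aab => b
  | bbaaababaa => aaababaa => ababaa => aabaa => baa => ab
  | babbab => abbab => aab => b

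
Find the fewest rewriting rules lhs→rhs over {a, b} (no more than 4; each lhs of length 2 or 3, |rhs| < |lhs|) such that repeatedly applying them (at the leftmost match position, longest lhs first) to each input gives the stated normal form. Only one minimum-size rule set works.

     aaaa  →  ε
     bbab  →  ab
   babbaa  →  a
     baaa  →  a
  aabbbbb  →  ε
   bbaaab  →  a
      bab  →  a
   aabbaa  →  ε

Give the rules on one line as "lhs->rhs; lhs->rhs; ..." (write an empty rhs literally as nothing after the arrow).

aa->b; bab->a; bb->

  | aaaa => baa => bb => ε
  | bbab => ab
  | babbaa => abaa => abb => a
  | baaa => bba => a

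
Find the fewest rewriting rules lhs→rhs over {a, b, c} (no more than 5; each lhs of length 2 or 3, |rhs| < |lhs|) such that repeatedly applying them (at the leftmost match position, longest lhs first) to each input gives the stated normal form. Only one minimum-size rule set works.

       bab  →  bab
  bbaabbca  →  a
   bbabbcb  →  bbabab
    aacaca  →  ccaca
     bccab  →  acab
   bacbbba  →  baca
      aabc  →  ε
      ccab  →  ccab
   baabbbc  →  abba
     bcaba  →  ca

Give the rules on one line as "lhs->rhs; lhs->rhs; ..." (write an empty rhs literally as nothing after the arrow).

  | bab
  | bbaabbca => bbcbbca => babbca => babaa => babc => baa => bc => a
  | bbabbcb => bbabab
  | aacaca => ccaca

aa->c; bc->a; cb->c; cbc->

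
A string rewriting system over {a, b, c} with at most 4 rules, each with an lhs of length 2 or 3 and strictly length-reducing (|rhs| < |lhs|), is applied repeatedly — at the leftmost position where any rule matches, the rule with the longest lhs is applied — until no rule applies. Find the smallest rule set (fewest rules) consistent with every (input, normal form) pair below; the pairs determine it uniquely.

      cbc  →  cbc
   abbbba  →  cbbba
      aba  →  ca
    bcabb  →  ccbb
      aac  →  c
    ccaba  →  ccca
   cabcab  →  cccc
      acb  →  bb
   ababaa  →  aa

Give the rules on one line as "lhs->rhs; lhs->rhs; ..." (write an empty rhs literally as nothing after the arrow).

  | cbc
  | abbbba => cbbba
  | aba => ca
  | bcabb => ccbb

ab->c; ac->b; bca->cc; caa->aa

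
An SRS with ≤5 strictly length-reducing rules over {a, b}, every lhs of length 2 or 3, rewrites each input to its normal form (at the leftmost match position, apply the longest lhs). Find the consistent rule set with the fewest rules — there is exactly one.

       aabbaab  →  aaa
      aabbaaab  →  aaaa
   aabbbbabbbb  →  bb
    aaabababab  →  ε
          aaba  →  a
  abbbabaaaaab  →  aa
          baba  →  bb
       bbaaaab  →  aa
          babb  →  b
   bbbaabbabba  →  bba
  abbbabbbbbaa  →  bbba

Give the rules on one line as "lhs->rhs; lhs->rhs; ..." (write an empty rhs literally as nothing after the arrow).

ab->a; aba->b; abb->; baa->a

  | aabbaab => aaab => aaa
  | aabbaaab => aaaab => aaaa
  | aabbbbabbbb => abbabbbb => abbbb => bb
  | aaabababab => aabbabab => aabab => abb => ε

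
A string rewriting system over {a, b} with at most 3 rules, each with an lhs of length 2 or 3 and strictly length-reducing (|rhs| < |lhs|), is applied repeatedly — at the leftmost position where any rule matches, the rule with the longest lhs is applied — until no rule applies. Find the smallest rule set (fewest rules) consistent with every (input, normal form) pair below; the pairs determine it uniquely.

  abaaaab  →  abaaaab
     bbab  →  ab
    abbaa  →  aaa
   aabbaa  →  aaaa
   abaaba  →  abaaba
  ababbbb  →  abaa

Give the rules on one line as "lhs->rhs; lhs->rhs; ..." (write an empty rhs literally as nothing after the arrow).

bb->; bbb->ab

  | abaaaab
  | bbab => ab
  | abbaa => aaa
  | aabbaa => aaaa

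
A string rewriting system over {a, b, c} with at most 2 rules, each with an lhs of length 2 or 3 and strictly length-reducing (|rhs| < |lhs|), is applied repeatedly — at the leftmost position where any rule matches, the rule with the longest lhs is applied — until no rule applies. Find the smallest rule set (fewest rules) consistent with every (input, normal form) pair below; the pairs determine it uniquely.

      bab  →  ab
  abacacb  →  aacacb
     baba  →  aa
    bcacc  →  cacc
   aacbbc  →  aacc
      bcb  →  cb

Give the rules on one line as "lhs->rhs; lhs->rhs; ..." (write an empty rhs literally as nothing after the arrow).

ba->a; bc->c

  | bab => ab
  | abacacb => aacacb
  | baba => aba => aa
  | bcacc => cacc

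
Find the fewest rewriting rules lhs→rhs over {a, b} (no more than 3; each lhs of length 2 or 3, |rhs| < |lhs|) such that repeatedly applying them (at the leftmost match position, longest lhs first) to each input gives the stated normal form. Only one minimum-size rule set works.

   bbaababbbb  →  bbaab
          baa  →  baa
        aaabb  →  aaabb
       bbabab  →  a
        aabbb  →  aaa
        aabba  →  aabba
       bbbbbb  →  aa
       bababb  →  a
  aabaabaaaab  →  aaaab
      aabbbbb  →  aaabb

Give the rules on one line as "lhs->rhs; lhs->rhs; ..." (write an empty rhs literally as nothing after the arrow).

aba->; bbb->a

  | bbaababbbb => bbabbbb => bbaab
  | baa
  | aaabb
  | bbabab => bbb => a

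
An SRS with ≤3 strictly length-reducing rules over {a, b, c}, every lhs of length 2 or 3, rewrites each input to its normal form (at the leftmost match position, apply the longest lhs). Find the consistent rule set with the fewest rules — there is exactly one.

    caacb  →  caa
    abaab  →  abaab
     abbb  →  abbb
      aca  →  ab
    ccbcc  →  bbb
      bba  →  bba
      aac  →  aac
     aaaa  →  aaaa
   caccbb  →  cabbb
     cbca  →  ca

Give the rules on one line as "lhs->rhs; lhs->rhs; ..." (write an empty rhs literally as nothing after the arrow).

  | caacb => caa
  | abaab
  | abbb
  | aca => ab

aca->ab; cb->; cc->b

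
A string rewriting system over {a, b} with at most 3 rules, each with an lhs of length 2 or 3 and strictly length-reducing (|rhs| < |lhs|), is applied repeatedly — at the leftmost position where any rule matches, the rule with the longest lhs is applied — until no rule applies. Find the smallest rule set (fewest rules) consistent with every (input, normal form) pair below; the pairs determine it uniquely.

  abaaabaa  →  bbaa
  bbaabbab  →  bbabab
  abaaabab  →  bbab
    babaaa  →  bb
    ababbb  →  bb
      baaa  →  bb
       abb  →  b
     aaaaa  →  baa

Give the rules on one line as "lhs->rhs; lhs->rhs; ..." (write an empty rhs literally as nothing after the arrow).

  | abaaabaa => abbbaa => bbaa
  | bbaabbab => bbabab
  | abaaabab => abbbab => bbab
  | babaaa => babb => bb

aaa->b; abb->b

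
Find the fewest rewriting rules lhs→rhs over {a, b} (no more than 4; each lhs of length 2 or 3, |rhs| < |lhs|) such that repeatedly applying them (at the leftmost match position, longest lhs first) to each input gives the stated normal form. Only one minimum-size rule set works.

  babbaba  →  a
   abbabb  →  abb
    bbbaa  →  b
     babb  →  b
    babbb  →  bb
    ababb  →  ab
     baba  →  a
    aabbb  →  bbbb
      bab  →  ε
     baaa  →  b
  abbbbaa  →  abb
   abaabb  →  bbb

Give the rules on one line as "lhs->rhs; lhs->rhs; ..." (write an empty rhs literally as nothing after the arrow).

aa->b; ba->; bab->

  | babbaba => baba => a
  | abbabb => abb
  | bbbaa => bba => b
  | babb => b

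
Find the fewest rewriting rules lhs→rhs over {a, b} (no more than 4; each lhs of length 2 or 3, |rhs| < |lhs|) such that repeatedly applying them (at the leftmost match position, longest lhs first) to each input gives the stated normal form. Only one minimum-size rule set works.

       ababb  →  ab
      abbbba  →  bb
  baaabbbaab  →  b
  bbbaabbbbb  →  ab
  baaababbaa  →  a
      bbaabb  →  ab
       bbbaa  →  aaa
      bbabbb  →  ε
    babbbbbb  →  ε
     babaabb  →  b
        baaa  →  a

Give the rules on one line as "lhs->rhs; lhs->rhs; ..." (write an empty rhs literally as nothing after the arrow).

abb->; baa->; bba->bb; bbb->a

  | ababb => ab
  | abbbba => bba => bb
  | baaabbbaab => abbbaab => baab => b
  | bbbaabbbbb => aaabbbbb => aabbb => ab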